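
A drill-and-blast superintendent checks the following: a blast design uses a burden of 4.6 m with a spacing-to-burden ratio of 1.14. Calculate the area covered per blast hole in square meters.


24.1224 m^2

First, find the spacing:
Spacing = burden * ratio = 4.6 * 1.14
= 5.244 m
Then, calculate the area:
Area = burden * spacing = 4.6 * 5.244
= 24.1224 m^2


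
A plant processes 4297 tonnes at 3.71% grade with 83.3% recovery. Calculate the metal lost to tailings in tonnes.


Total metal in feed:
= 4297 * 3.71 / 100 = 159.4187 tonnes
Metal recovered:
= 159.4187 * 83.3 / 100 = 132.7957771 tonnes
Metal lost to tailings:
= 159.4187 - 132.7957771
= 26.6229 tonnes

26.6229 tonnes


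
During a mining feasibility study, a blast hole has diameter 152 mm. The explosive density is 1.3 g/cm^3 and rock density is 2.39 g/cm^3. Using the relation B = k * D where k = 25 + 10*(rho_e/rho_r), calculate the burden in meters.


First, compute k:
rho_e / rho_r = 1.3 / 2.39 = 0.5439330544
k = 25 + 10 * 0.5439330544 = 30.43933054
Then, compute burden:
B = k * D / 1000 = 30.43933054 * 152 / 1000
= 4626.778243 / 1000
= 4.6268 m

4.6268 m


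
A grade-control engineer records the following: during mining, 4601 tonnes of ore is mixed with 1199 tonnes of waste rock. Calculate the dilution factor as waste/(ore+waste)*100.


20.6724%

Total material = ore + waste
= 4601 + 1199 = 5800 tonnes
Dilution = waste / total * 100
= 1199 / 5800 * 100
= 0.2067241379 * 100
= 20.6724%


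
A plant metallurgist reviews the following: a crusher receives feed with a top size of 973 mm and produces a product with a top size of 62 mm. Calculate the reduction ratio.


15.6935

Reduction ratio = feed size / product size
= 973 / 62
= 15.6935


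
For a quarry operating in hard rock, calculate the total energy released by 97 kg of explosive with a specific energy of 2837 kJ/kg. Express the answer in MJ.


275.189 MJ

Energy = mass * specific_energy / 1000
= 97 * 2837 / 1000
= 275189 / 1000
= 275.189 MJ


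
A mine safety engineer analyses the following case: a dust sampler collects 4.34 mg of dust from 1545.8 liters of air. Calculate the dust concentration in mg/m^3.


Convert liters to m^3: 1 m^3 = 1000 L
Concentration = mass / volume * 1000
= 4.34 / 1545.8 * 1000
= 0.002807607711 * 1000
= 2.8076 mg/m^3

2.8076 mg/m^3


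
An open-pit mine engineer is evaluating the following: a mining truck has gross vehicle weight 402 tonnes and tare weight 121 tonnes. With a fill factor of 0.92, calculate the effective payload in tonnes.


258.52 tonnes

Maximum payload = gross - tare
= 402 - 121 = 281 tonnes
Effective payload = max payload * fill factor
= 281 * 0.92
= 258.52 tonnes


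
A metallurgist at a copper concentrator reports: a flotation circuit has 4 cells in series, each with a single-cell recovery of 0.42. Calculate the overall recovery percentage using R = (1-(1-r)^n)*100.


Complement of single-cell recovery:
1 - r = 1 - 0.42 = 0.58
Raise to power n:
(1 - r)^4 = 0.58^4 = 0.11316496
Overall recovery:
R = (1 - 0.11316496) * 100
= 88.6835%

88.6835%


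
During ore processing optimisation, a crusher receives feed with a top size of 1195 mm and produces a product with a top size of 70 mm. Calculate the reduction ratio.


17.0714

Reduction ratio = feed size / product size
= 1195 / 70
= 17.0714


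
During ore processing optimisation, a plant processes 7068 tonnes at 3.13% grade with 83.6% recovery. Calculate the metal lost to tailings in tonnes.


36.2815 tonnes

Total metal in feed:
= 7068 * 3.13 / 100 = 221.2284 tonnes
Metal recovered:
= 221.2284 * 83.6 / 100 = 184.9469424 tonnes
Metal lost to tailings:
= 221.2284 - 184.9469424
= 36.2815 tonnes


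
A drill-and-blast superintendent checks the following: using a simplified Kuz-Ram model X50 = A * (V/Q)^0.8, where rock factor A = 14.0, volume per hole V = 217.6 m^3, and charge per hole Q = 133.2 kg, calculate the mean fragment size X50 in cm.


Compute V/Q:
V/Q = 217.6 / 133.2 = 1.633633634
Raise to the power 0.8:
(V/Q)^0.8 = 1.633633634^0.8 = 1.48089318
Multiply by A:
X50 = 14.0 * 1.48089318
= 20.7325 cm

20.7325 cm


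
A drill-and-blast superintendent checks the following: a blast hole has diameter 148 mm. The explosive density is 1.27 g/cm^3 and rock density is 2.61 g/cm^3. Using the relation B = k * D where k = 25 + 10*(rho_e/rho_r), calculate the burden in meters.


First, compute k:
rho_e / rho_r = 1.27 / 2.61 = 0.4865900383
k = 25 + 10 * 0.4865900383 = 29.86590038
Then, compute burden:
B = k * D / 1000 = 29.86590038 * 148 / 1000
= 4420.153257 / 1000
= 4.4202 m

4.4202 m


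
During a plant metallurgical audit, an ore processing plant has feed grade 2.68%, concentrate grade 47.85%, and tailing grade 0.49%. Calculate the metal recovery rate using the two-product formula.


82.5619%

Using the two-product formula:
R = 100 * c * (f - t) / (f * (c - t))
Numerator = 100 * 47.85 * (2.68 - 0.49)
= 100 * 47.85 * 2.19
= 10479.15
Denominator = 2.68 * (47.85 - 0.49)
= 2.68 * 47.36
= 126.9248
R = 10479.15 / 126.9248
= 82.5619%


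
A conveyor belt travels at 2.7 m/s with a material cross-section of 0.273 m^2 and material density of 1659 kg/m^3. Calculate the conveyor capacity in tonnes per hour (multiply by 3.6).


4402.256 t/h

Volumetric flow = speed * area
= 2.7 * 0.273 = 0.7371 m^3/s
Mass flow = volumetric * density
= 0.7371 * 1659 = 1222.8489 kg/s
Convert to t/h: multiply by 3.6
Capacity = 1222.8489 * 3.6
= 4402.256 t/h


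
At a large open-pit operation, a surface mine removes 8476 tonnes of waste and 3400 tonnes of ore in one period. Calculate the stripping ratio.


2.4929

Stripping ratio = waste tonnage / ore tonnage
= 8476 / 3400
= 2.4929


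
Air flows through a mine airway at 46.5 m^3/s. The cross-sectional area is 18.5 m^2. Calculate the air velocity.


Velocity = flow rate / cross-sectional area
= 46.5 / 18.5
= 2.5135 m/s

2.5135 m/s


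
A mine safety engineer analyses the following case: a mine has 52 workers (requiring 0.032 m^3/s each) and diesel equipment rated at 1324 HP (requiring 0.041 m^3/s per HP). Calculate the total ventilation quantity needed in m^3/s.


55.948 m^3/s

Airflow for workers:
Q_people = 52 * 0.032 = 1.664 m^3/s
Airflow for diesel equipment:
Q_diesel = 1324 * 0.041 = 54.284 m^3/s
Total ventilation:
Q_total = 1.664 + 54.284
= 55.948 m^3/s


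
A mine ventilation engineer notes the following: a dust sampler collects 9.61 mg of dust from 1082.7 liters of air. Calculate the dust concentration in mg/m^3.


8.876 mg/m^3

Convert liters to m^3: 1 m^3 = 1000 L
Concentration = mass / volume * 1000
= 9.61 / 1082.7 * 1000
= 0.008875958253 * 1000
= 8.876 mg/m^3


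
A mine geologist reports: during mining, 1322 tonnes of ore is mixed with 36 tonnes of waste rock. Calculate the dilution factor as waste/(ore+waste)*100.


2.651%

Total material = ore + waste
= 1322 + 36 = 1358 tonnes
Dilution = waste / total * 100
= 36 / 1358 * 100
= 0.0265095729 * 100
= 2.651%


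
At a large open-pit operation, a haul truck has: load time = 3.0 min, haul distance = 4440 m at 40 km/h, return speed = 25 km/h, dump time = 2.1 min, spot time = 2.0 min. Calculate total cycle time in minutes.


24.416 min

Convert haul speed to m/min: 40 * 1000/60 = 666.6666667 m/min
Haul time = 4440 / 666.6666667 = 6.66 min
Convert return speed to m/min: 25 * 1000/60 = 416.6666667 m/min
Return time = 4440 / 416.6666667 = 10.656 min
Total cycle time:
= 3.0 + 6.66 + 2.1 + 10.656 + 2.0
= 24.416 min


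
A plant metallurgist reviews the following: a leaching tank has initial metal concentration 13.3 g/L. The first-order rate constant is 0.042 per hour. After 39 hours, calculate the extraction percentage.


Compute the exponent:
-k * t = -0.042 * 39 = -1.638
Remaining concentration:
C = 13.3 * exp(-1.638)
= 13.3 * 0.1943683906
= 2.585099595 g/L
Extracted = 13.3 - 2.585099595 = 10.71490041 g/L
Extraction % = 10.71490041 / 13.3 * 100
= 80.5632%

80.5632%


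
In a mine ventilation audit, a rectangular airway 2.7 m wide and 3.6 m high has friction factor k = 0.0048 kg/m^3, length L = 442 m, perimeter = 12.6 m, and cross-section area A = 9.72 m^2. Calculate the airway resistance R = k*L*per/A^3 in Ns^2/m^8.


0.0291 Ns^2/m^8

Compute the numerator:
k * L * per = 0.0048 * 442 * 12.6
= 26.73216
Compute the denominator:
A^3 = 9.72^3 = 918.330048
Resistance:
R = 26.73216 / 918.330048
= 0.0291 Ns^2/m^8


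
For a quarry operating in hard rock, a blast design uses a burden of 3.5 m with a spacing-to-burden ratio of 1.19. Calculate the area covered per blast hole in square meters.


First, find the spacing:
Spacing = burden * ratio = 3.5 * 1.19
= 4.165 m
Then, calculate the area:
Area = burden * spacing = 3.5 * 4.165
= 14.5775 m^2

14.5775 m^2


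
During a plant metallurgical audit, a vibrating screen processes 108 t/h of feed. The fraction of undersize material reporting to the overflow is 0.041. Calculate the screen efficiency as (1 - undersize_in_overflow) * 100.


Screen efficiency = (1 - fraction of undersize in overflow) * 100
= (1 - 0.041) * 100
= 0.959 * 100
= 95.9%

95.9%


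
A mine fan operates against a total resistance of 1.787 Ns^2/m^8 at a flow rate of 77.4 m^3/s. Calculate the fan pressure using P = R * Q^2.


Compute Q^2:
Q^2 = 77.4^2 = 5990.76
Compute pressure:
P = R * Q^2 = 1.787 * 5990.76
= 10705.4881 Pa

10705.4881 Pa


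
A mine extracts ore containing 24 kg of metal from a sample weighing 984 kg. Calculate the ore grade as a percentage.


2.439%

Ore grade = (metal mass / ore mass) * 100
= (24 / 984) * 100
= 0.0243902439 * 100
= 2.439%


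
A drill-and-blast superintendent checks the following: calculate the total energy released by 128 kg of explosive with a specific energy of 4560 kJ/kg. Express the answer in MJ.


Energy = mass * specific_energy / 1000
= 128 * 4560 / 1000
= 583680 / 1000
= 583.68 MJ

583.68 MJ


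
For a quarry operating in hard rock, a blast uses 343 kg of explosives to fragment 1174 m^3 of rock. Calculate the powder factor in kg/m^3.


0.2922 kg/m^3

Powder factor = explosive mass / rock volume
= 343 / 1174
= 0.2922 kg/m^3


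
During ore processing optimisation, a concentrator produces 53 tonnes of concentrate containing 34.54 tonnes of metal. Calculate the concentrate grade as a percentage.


Grade = (metal in concentrate / concentrate mass) * 100
= (34.54 / 53) * 100
= 0.6516981132 * 100
= 65.1698%

65.1698%


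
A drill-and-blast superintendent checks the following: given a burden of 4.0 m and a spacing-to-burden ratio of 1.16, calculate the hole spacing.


Spacing = burden * ratio
= 4.0 * 1.16
= 4.64 m

4.64 m


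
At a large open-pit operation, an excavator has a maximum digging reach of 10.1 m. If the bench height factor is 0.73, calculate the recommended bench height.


Bench height = reach * factor
= 10.1 * 0.73
= 7.373 m

7.373 m


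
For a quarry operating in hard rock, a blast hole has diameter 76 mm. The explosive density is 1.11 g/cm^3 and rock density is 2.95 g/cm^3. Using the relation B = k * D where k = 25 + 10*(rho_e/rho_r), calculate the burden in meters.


2.186 m

First, compute k:
rho_e / rho_r = 1.11 / 2.95 = 0.3762711864
k = 25 + 10 * 0.3762711864 = 28.76271186
Then, compute burden:
B = k * D / 1000 = 28.76271186 * 76 / 1000
= 2185.966102 / 1000
= 2.186 m


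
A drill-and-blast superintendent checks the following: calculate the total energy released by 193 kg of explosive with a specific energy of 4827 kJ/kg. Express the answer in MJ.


Energy = mass * specific_energy / 1000
= 193 * 4827 / 1000
= 931611 / 1000
= 931.611 MJ

931.611 MJ


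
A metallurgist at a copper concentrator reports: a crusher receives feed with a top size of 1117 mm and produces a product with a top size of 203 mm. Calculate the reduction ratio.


Reduction ratio = feed size / product size
= 1117 / 203
= 5.5025

5.5025


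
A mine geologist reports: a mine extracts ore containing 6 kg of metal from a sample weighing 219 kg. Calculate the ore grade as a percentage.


2.7397%

Ore grade = (metal mass / ore mass) * 100
= (6 / 219) * 100
= 0.02739726027 * 100
= 2.7397%


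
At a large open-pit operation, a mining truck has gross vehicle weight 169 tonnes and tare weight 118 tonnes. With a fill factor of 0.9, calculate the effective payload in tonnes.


Maximum payload = gross - tare
= 169 - 118 = 51 tonnes
Effective payload = max payload * fill factor
= 51 * 0.9
= 45.9 tonnes

45.9 tonnes


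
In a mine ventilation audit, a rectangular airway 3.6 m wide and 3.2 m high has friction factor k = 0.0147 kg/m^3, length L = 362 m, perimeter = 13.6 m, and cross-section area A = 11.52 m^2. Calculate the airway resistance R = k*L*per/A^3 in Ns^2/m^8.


0.0473 Ns^2/m^8

Compute the numerator:
k * L * per = 0.0147 * 362 * 13.6
= 72.37104
Compute the denominator:
A^3 = 11.52^3 = 1528.823808
Resistance:
R = 72.37104 / 1528.823808
= 0.0473 Ns^2/m^8


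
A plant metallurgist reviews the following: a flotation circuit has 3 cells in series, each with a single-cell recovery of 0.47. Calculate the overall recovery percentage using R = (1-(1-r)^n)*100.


Complement of single-cell recovery:
1 - r = 1 - 0.47 = 0.53
Raise to power n:
(1 - r)^3 = 0.53^3 = 0.148877
Overall recovery:
R = (1 - 0.148877) * 100
= 85.1123%

85.1123%


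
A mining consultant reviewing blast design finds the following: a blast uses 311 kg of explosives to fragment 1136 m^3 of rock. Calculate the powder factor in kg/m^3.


0.2738 kg/m^3

Powder factor = explosive mass / rock volume
= 311 / 1136
= 0.2738 kg/m^3


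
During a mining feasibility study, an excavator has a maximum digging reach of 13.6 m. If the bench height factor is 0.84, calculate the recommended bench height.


11.424 m

Bench height = reach * factor
= 13.6 * 0.84
= 11.424 m


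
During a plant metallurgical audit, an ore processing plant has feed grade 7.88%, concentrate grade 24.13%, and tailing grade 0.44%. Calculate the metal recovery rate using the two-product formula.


Using the two-product formula:
R = 100 * c * (f - t) / (f * (c - t))
Numerator = 100 * 24.13 * (7.88 - 0.44)
= 100 * 24.13 * 7.44
= 17952.72
Denominator = 7.88 * (24.13 - 0.44)
= 7.88 * 23.69
= 186.6772
R = 17952.72 / 186.6772
= 96.1699%

96.1699%


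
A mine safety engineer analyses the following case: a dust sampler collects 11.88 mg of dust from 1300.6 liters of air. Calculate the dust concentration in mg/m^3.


Convert liters to m^3: 1 m^3 = 1000 L
Concentration = mass / volume * 1000
= 11.88 / 1300.6 * 1000
= 0.009134245733 * 1000
= 9.1342 mg/m^3

9.1342 mg/m^3


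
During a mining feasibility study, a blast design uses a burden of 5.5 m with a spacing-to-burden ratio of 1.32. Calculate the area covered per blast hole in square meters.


39.93 m^2

First, find the spacing:
Spacing = burden * ratio = 5.5 * 1.32
= 7.26 m
Then, calculate the area:
Area = burden * spacing = 5.5 * 7.26
= 39.93 m^2


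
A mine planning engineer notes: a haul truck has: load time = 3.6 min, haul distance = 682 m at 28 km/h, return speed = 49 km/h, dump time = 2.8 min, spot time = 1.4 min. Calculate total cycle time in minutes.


10.0965 min

Convert haul speed to m/min: 28 * 1000/60 = 466.6666667 m/min
Haul time = 682 / 466.6666667 = 1.461428571 min
Convert return speed to m/min: 49 * 1000/60 = 816.6666667 m/min
Return time = 682 / 816.6666667 = 0.8351020408 min
Total cycle time:
= 3.6 + 1.461428571 + 2.8 + 0.8351020408 + 1.4
= 10.0965 min


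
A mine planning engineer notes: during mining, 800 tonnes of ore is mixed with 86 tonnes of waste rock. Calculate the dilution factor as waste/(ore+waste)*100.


9.7065%

Total material = ore + waste
= 800 + 86 = 886 tonnes
Dilution = waste / total * 100
= 86 / 886 * 100
= 0.09706546275 * 100
= 9.7065%


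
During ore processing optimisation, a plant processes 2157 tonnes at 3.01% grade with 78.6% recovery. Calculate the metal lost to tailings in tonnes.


Total metal in feed:
= 2157 * 3.01 / 100 = 64.9257 tonnes
Metal recovered:
= 64.9257 * 78.6 / 100 = 51.0316002 tonnes
Metal lost to tailings:
= 64.9257 - 51.0316002
= 13.8941 tonnes

13.8941 tonnes


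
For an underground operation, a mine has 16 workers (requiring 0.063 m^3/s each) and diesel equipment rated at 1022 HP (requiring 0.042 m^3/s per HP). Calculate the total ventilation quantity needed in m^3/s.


Airflow for workers:
Q_people = 16 * 0.063 = 1.008 m^3/s
Airflow for diesel equipment:
Q_diesel = 1022 * 0.042 = 42.924 m^3/s
Total ventilation:
Q_total = 1.008 + 42.924
= 43.932 m^3/s

43.932 m^3/s


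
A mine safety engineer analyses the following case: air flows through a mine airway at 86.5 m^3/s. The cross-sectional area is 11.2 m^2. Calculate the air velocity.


7.7232 m/s

Velocity = flow rate / cross-sectional area
= 86.5 / 11.2
= 7.7232 m/s


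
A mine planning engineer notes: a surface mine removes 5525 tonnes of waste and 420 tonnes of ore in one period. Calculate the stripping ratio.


Stripping ratio = waste tonnage / ore tonnage
= 5525 / 420
= 13.1548

13.1548


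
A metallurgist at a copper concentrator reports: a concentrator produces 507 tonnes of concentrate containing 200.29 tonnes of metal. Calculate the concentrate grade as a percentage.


Grade = (metal in concentrate / concentrate mass) * 100
= (200.29 / 507) * 100
= 0.3950493097 * 100
= 39.5049%

39.5049%


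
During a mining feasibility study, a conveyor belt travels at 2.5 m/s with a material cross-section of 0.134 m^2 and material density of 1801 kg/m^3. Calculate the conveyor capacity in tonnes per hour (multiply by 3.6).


Volumetric flow = speed * area
= 2.5 * 0.134 = 0.335 m^3/s
Mass flow = volumetric * density
= 0.335 * 1801 = 603.335 kg/s
Convert to t/h: multiply by 3.6
Capacity = 603.335 * 3.6
= 2172.006 t/h

2172.006 t/h


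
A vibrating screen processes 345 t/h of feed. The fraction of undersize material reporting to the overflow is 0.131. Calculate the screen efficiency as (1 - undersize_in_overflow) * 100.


Screen efficiency = (1 - fraction of undersize in overflow) * 100
= (1 - 0.131) * 100
= 0.869 * 100
= 86.9%

86.9%


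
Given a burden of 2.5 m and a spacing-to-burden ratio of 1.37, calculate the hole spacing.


Spacing = burden * ratio
= 2.5 * 1.37
= 3.425 m

3.425 m


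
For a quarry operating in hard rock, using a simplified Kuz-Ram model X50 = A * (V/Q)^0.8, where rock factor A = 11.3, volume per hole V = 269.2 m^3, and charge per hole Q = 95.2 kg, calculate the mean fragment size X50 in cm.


25.9555 cm

Compute V/Q:
V/Q = 269.2 / 95.2 = 2.827731092
Raise to the power 0.8:
(V/Q)^0.8 = 2.827731092^0.8 = 2.296944416
Multiply by A:
X50 = 11.3 * 2.296944416
= 25.9555 cm


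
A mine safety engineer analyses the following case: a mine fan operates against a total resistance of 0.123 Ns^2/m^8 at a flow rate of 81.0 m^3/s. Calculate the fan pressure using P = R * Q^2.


807.003 Pa

Compute Q^2:
Q^2 = 81.0^2 = 6561.0
Compute pressure:
P = R * Q^2 = 0.123 * 6561.0
= 807.003 Pa


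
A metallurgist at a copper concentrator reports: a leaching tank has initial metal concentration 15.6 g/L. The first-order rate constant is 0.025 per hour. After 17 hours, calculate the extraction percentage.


Compute the exponent:
-k * t = -0.025 * 17 = -0.425
Remaining concentration:
C = 15.6 * exp(-0.425)
= 15.6 * 0.6537697851
= 10.19880865 g/L
Extracted = 15.6 - 10.19880865 = 5.401191352 g/L
Extraction % = 5.401191352 / 15.6 * 100
= 34.623%

34.623%


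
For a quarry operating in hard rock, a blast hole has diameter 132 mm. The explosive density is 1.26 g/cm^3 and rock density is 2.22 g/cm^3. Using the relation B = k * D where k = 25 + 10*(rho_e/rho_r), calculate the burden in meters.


First, compute k:
rho_e / rho_r = 1.26 / 2.22 = 0.5675675676
k = 25 + 10 * 0.5675675676 = 30.67567568
Then, compute burden:
B = k * D / 1000 = 30.67567568 * 132 / 1000
= 4049.189189 / 1000
= 4.0492 m

4.0492 m


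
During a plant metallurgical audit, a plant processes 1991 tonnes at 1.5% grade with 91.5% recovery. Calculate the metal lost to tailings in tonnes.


Total metal in feed:
= 1991 * 1.5 / 100 = 29.865 tonnes
Metal recovered:
= 29.865 * 91.5 / 100 = 27.326475 tonnes
Metal lost to tailings:
= 29.865 - 27.326475
= 2.5385 tonnes

2.5385 tonnes


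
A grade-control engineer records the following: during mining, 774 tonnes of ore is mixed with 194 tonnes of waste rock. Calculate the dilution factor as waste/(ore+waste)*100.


20.0413%

Total material = ore + waste
= 774 + 194 = 968 tonnes
Dilution = waste / total * 100
= 194 / 968 * 100
= 0.2004132231 * 100
= 20.0413%


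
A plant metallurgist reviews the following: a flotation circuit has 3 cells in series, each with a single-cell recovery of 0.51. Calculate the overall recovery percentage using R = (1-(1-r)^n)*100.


88.2351%

Complement of single-cell recovery:
1 - r = 1 - 0.51 = 0.49
Raise to power n:
(1 - r)^3 = 0.49^3 = 0.117649
Overall recovery:
R = (1 - 0.117649) * 100
= 88.2351%


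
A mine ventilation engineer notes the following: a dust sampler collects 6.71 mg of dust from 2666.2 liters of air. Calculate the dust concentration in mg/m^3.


2.5167 mg/m^3

Convert liters to m^3: 1 m^3 = 1000 L
Concentration = mass / volume * 1000
= 6.71 / 2666.2 * 1000
= 0.002516690421 * 1000
= 2.5167 mg/m^3


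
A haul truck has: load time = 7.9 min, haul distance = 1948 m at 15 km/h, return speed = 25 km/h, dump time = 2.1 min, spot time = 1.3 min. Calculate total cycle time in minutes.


23.7672 min

Convert haul speed to m/min: 15 * 1000/60 = 250 m/min
Haul time = 1948 / 250 = 7.792 min
Convert return speed to m/min: 25 * 1000/60 = 416.6666667 m/min
Return time = 1948 / 416.6666667 = 4.6752 min
Total cycle time:
= 7.9 + 7.792 + 2.1 + 4.6752 + 1.3
= 23.7672 min


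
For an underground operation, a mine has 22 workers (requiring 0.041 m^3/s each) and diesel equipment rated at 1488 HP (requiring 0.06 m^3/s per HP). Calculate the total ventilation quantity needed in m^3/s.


90.182 m^3/s

Airflow for workers:
Q_people = 22 * 0.041 = 0.902 m^3/s
Airflow for diesel equipment:
Q_diesel = 1488 * 0.06 = 89.28 m^3/s
Total ventilation:
Q_total = 0.902 + 89.28
= 90.182 m^3/s


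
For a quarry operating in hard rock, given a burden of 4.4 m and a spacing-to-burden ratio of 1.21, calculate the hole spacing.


Spacing = burden * ratio
= 4.4 * 1.21
= 5.324 m

5.324 m


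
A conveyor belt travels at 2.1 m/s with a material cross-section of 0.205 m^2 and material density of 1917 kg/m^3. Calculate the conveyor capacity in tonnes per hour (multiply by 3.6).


2970.9666 t/h

Volumetric flow = speed * area
= 2.1 * 0.205 = 0.4305 m^3/s
Mass flow = volumetric * density
= 0.4305 * 1917 = 825.2685 kg/s
Convert to t/h: multiply by 3.6
Capacity = 825.2685 * 3.6
= 2970.9666 t/h


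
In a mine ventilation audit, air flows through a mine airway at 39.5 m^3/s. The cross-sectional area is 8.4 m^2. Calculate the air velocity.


4.7024 m/s

Velocity = flow rate / cross-sectional area
= 39.5 / 8.4
= 4.7024 m/s


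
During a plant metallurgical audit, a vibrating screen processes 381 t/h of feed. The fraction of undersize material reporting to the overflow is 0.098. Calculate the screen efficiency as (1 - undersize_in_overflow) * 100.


Screen efficiency = (1 - fraction of undersize in overflow) * 100
= (1 - 0.098) * 100
= 0.902 * 100
= 90.2%

90.2%


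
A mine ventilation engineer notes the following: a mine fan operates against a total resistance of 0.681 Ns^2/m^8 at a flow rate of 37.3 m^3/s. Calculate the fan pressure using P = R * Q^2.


947.4685 Pa

Compute Q^2:
Q^2 = 37.3^2 = 1391.29
Compute pressure:
P = R * Q^2 = 0.681 * 1391.29
= 947.4685 Pa


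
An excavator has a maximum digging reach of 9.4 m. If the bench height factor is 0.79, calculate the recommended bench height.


7.426 m

Bench height = reach * factor
= 9.4 * 0.79
= 7.426 m


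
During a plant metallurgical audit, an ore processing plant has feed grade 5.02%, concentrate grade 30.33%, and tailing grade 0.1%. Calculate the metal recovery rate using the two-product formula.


98.3322%

Using the two-product formula:
R = 100 * c * (f - t) / (f * (c - t))
Numerator = 100 * 30.33 * (5.02 - 0.1)
= 100 * 30.33 * 4.92
= 14922.36
Denominator = 5.02 * (30.33 - 0.1)
= 5.02 * 30.23
= 151.7546
R = 14922.36 / 151.7546
= 98.3322%


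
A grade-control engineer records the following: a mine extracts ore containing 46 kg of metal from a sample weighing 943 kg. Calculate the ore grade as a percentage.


Ore grade = (metal mass / ore mass) * 100
= (46 / 943) * 100
= 0.0487804878 * 100
= 4.878%

4.878%


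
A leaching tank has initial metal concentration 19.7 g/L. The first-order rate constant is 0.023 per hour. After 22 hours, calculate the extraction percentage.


39.7098%

Compute the exponent:
-k * t = -0.023 * 22 = -0.506
Remaining concentration:
C = 19.7 * exp(-0.506)
= 19.7 * 0.6029023715
= 11.87717672 g/L
Extracted = 19.7 - 11.87717672 = 7.822823281 g/L
Extraction % = 7.822823281 / 19.7 * 100
= 39.7098%


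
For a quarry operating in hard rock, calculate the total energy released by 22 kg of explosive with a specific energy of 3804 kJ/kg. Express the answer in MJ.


Energy = mass * specific_energy / 1000
= 22 * 3804 / 1000
= 83688 / 1000
= 83.688 MJ

83.688 MJ


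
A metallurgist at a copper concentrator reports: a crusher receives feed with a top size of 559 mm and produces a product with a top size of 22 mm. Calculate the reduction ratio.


Reduction ratio = feed size / product size
= 559 / 22
= 25.4091

25.4091


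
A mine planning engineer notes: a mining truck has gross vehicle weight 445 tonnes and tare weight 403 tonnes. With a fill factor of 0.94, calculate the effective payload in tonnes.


39.48 tonnes

Maximum payload = gross - tare
= 445 - 403 = 42 tonnes
Effective payload = max payload * fill factor
= 42 * 0.94
= 39.48 tonnes


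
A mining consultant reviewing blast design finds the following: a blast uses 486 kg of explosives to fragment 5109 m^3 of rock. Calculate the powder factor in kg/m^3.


0.0951 kg/m^3

Powder factor = explosive mass / rock volume
= 486 / 5109
= 0.0951 kg/m^3


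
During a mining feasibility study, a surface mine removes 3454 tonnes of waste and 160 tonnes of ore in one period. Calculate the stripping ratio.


Stripping ratio = waste tonnage / ore tonnage
= 3454 / 160
= 21.5875

21.5875


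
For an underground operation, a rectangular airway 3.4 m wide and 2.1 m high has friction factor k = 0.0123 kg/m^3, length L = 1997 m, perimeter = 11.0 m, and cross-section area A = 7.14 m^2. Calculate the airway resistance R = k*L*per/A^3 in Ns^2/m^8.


Compute the numerator:
k * L * per = 0.0123 * 1997 * 11.0
= 270.1941
Compute the denominator:
A^3 = 7.14^3 = 363.994344
Resistance:
R = 270.1941 / 363.994344
= 0.7423 Ns^2/m^8

0.7423 Ns^2/m^8


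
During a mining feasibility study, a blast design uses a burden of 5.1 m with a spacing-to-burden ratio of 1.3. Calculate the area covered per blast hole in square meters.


First, find the spacing:
Spacing = burden * ratio = 5.1 * 1.3
= 6.63 m
Then, calculate the area:
Area = burden * spacing = 5.1 * 6.63
= 33.813 m^2

33.813 m^2


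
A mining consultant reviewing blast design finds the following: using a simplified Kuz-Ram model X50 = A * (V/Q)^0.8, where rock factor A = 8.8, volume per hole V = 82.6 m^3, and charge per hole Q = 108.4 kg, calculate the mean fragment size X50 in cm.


Compute V/Q:
V/Q = 82.6 / 108.4 = 0.7619926199
Raise to the power 0.8:
(V/Q)^0.8 = 0.7619926199^0.8 = 0.8045640293
Multiply by A:
X50 = 8.8 * 0.8045640293
= 7.0802 cm

7.0802 cm


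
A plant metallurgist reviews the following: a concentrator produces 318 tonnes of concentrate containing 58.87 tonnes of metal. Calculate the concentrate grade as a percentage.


Grade = (metal in concentrate / concentrate mass) * 100
= (58.87 / 318) * 100
= 0.1851257862 * 100
= 18.5126%

18.5126%


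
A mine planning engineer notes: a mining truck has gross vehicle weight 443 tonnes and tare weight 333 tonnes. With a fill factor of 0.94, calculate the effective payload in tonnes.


103.4 tonnes

Maximum payload = gross - tare
= 443 - 333 = 110 tonnes
Effective payload = max payload * fill factor
= 110 * 0.94
= 103.4 tonnes


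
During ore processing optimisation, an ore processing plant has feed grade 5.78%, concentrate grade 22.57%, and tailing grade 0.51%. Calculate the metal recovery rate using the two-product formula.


Using the two-product formula:
R = 100 * c * (f - t) / (f * (c - t))
Numerator = 100 * 22.57 * (5.78 - 0.51)
= 100 * 22.57 * 5.27
= 11894.39
Denominator = 5.78 * (22.57 - 0.51)
= 5.78 * 22.06
= 127.5068
R = 11894.39 / 127.5068
= 93.2844%

93.2844%


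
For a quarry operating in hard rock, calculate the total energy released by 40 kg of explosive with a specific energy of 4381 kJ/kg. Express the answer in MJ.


175.24 MJ

Energy = mass * specific_energy / 1000
= 40 * 4381 / 1000
= 175240 / 1000
= 175.24 MJ


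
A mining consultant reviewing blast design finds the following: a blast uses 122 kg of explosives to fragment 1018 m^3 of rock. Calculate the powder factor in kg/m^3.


Powder factor = explosive mass / rock volume
= 122 / 1018
= 0.1198 kg/m^3

0.1198 kg/m^3


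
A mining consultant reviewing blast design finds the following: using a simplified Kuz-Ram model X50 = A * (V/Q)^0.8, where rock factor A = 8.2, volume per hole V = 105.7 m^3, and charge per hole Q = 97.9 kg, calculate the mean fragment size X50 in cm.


Compute V/Q:
V/Q = 105.7 / 97.9 = 1.079673136
Raise to the power 0.8:
(V/Q)^0.8 = 1.079673136^0.8 = 1.063246193
Multiply by A:
X50 = 8.2 * 1.063246193
= 8.7186 cm

8.7186 cm


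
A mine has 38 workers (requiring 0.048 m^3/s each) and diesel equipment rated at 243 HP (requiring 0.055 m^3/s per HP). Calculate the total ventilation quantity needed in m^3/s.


Airflow for workers:
Q_people = 38 * 0.048 = 1.824 m^3/s
Airflow for diesel equipment:
Q_diesel = 243 * 0.055 = 13.365 m^3/s
Total ventilation:
Q_total = 1.824 + 13.365
= 15.189 m^3/s

15.189 m^3/s


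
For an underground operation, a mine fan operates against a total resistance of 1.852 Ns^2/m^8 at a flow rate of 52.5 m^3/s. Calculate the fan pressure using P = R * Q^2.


Compute Q^2:
Q^2 = 52.5^2 = 2756.25
Compute pressure:
P = R * Q^2 = 1.852 * 2756.25
= 5104.575 Pa

5104.575 Pa


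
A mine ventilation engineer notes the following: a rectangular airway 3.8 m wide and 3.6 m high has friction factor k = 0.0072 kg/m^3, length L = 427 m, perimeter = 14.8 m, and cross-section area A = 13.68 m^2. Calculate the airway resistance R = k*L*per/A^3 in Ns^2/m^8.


Compute the numerator:
k * L * per = 0.0072 * 427 * 14.8
= 45.50112
Compute the denominator:
A^3 = 13.68^3 = 2560.108032
Resistance:
R = 45.50112 / 2560.108032
= 0.0178 Ns^2/m^8

0.0178 Ns^2/m^8


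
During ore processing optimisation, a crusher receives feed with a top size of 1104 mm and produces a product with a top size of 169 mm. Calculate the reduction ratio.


Reduction ratio = feed size / product size
= 1104 / 169
= 6.5325

6.5325


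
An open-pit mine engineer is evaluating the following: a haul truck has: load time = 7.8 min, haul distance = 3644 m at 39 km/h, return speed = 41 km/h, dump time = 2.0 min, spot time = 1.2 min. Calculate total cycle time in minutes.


Convert haul speed to m/min: 39 * 1000/60 = 650 m/min
Haul time = 3644 / 650 = 5.606153846 min
Convert return speed to m/min: 41 * 1000/60 = 683.3333333 m/min
Return time = 3644 / 683.3333333 = 5.332682927 min
Total cycle time:
= 7.8 + 5.606153846 + 2.0 + 5.332682927 + 1.2
= 21.9388 min

21.9388 min


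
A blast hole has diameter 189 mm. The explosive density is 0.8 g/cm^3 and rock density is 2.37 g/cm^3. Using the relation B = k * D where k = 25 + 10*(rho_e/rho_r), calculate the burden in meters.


First, compute k:
rho_e / rho_r = 0.8 / 2.37 = 0.3375527426
k = 25 + 10 * 0.3375527426 = 28.37552743
Then, compute burden:
B = k * D / 1000 = 28.37552743 * 189 / 1000
= 5362.974684 / 1000
= 5.363 m

5.363 m


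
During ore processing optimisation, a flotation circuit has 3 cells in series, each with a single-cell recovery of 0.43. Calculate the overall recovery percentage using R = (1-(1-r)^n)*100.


81.4807%

Complement of single-cell recovery:
1 - r = 1 - 0.43 = 0.57
Raise to power n:
(1 - r)^3 = 0.57^3 = 0.185193
Overall recovery:
R = (1 - 0.185193) * 100
= 81.4807%


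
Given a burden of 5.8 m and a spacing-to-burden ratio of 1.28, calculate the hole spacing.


Spacing = burden * ratio
= 5.8 * 1.28
= 7.424 m

7.424 m


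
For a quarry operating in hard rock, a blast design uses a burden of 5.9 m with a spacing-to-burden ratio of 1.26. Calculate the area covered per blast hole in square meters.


43.8606 m^2

First, find the spacing:
Spacing = burden * ratio = 5.9 * 1.26
= 7.434 m
Then, calculate the area:
Area = burden * spacing = 5.9 * 7.434
= 43.8606 m^2


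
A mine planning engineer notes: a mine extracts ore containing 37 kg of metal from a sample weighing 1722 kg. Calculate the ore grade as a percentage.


Ore grade = (metal mass / ore mass) * 100
= (37 / 1722) * 100
= 0.02148664344 * 100
= 2.1487%

2.1487%


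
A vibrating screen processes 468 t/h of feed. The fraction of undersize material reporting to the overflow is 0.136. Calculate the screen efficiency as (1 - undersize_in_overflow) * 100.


86.4%

Screen efficiency = (1 - fraction of undersize in overflow) * 100
= (1 - 0.136) * 100
= 0.864 * 100
= 86.4%


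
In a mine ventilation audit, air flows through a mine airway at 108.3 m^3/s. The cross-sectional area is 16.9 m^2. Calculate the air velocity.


Velocity = flow rate / cross-sectional area
= 108.3 / 16.9
= 6.4083 m/s

6.4083 m/s


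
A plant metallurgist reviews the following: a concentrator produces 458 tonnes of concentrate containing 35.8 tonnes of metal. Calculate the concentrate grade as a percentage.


Grade = (metal in concentrate / concentrate mass) * 100
= (35.8 / 458) * 100
= 0.07816593886 * 100
= 7.8166%

7.8166%


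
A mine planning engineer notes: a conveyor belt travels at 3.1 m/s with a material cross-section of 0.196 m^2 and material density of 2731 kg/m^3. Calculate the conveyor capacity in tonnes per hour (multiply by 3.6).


5973.6802 t/h

Volumetric flow = speed * area
= 3.1 * 0.196 = 0.6076 m^3/s
Mass flow = volumetric * density
= 0.6076 * 2731 = 1659.3556 kg/s
Convert to t/h: multiply by 3.6
Capacity = 1659.3556 * 3.6
= 5973.6802 t/h


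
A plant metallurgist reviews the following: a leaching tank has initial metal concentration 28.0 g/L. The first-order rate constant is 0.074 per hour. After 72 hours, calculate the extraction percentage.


99.5146%

Compute the exponent:
-k * t = -0.074 * 72 = -5.328
Remaining concentration:
C = 28.0 * exp(-5.328)
= 28.0 * 0.004853767847
= 0.1359054997 g/L
Extracted = 28.0 - 0.1359054997 = 27.8640945 g/L
Extraction % = 27.8640945 / 28.0 * 100
= 99.5146%


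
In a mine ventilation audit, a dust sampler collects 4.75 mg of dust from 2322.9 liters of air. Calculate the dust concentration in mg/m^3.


Convert liters to m^3: 1 m^3 = 1000 L
Concentration = mass / volume * 1000
= 4.75 / 2322.9 * 1000
= 0.002044857721 * 1000
= 2.0449 mg/m^3

2.0449 mg/m^3


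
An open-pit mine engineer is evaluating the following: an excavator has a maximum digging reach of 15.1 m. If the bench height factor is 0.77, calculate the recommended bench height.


Bench height = reach * factor
= 15.1 * 0.77
= 11.627 m

11.627 m


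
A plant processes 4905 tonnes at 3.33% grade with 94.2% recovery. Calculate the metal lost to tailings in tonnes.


9.4735 tonnes

Total metal in feed:
= 4905 * 3.33 / 100 = 163.3365 tonnes
Metal recovered:
= 163.3365 * 94.2 / 100 = 153.862983 tonnes
Metal lost to tailings:
= 163.3365 - 153.862983
= 9.4735 tonnes


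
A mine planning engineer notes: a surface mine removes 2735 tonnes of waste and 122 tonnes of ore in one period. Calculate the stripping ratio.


Stripping ratio = waste tonnage / ore tonnage
= 2735 / 122
= 22.418

22.418


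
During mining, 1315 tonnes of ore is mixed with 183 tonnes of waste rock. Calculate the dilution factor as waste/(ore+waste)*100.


12.2163%

Total material = ore + waste
= 1315 + 183 = 1498 tonnes
Dilution = waste / total * 100
= 183 / 1498 * 100
= 0.1221628838 * 100
= 12.2163%


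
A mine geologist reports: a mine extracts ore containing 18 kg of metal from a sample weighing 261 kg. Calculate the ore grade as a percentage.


Ore grade = (metal mass / ore mass) * 100
= (18 / 261) * 100
= 0.06896551724 * 100
= 6.8966%

6.8966%


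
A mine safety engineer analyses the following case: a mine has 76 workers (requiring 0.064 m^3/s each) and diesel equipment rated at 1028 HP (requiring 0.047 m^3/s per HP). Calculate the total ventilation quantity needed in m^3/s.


Airflow for workers:
Q_people = 76 * 0.064 = 4.864 m^3/s
Airflow for diesel equipment:
Q_diesel = 1028 * 0.047 = 48.316 m^3/s
Total ventilation:
Q_total = 4.864 + 48.316
= 53.18 m^3/s

53.18 m^3/s


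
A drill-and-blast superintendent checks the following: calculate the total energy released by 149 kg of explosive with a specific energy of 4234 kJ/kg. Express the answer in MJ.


630.866 MJ

Energy = mass * specific_energy / 1000
= 149 * 4234 / 1000
= 630866 / 1000
= 630.866 MJ


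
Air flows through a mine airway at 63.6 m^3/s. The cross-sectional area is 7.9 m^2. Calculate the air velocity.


8.0506 m/s

Velocity = flow rate / cross-sectional area
= 63.6 / 7.9
= 8.0506 m/s


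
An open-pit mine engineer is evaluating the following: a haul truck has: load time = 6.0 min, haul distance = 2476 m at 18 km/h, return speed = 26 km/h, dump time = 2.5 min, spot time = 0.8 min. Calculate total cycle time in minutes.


Convert haul speed to m/min: 18 * 1000/60 = 300 m/min
Haul time = 2476 / 300 = 8.253333333 min
Convert return speed to m/min: 26 * 1000/60 = 433.3333333 m/min
Return time = 2476 / 433.3333333 = 5.713846154 min
Total cycle time:
= 6.0 + 8.253333333 + 2.5 + 5.713846154 + 0.8
= 23.2672 min

23.2672 min


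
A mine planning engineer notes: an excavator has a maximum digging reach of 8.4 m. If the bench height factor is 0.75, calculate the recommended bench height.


Bench height = reach * factor
= 8.4 * 0.75
= 6.3 m

6.3 m


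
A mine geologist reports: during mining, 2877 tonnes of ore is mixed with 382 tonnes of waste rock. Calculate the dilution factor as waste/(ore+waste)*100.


Total material = ore + waste
= 2877 + 382 = 3259 tonnes
Dilution = waste / total * 100
= 382 / 3259 * 100
= 0.1172138693 * 100
= 11.7214%

11.7214%


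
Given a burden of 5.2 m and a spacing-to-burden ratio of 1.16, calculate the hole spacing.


Spacing = burden * ratio
= 5.2 * 1.16
= 6.032 m

6.032 m


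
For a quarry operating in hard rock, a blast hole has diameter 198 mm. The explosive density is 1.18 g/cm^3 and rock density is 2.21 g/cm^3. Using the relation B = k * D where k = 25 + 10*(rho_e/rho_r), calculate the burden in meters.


First, compute k:
rho_e / rho_r = 1.18 / 2.21 = 0.5339366516
k = 25 + 10 * 0.5339366516 = 30.33936652
Then, compute burden:
B = k * D / 1000 = 30.33936652 * 198 / 1000
= 6007.19457 / 1000
= 6.0072 m

6.0072 m


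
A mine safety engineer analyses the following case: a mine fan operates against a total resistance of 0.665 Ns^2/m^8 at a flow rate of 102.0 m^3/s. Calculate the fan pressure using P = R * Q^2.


Compute Q^2:
Q^2 = 102.0^2 = 10404.0
Compute pressure:
P = R * Q^2 = 0.665 * 10404.0
= 6918.66 Pa

6918.66 Pa


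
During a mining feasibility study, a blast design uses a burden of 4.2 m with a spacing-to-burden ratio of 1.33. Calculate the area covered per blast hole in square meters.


23.4612 m^2

First, find the spacing:
Spacing = burden * ratio = 4.2 * 1.33
= 5.586 m
Then, calculate the area:
Area = burden * spacing = 4.2 * 5.586
= 23.4612 m^2
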